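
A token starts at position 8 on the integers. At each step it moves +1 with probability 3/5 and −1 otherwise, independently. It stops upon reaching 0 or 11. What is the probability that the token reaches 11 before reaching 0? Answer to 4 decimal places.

0.9722

Let r = q/p = (2/5)/(3/5) = 2/3. The recurrence P(i) = p·P(i+1) + q·P(i−1) with P(0)=0, P(11)=1 gives P(i) = (1 − r^i)/(1 − r^11).
P(8) = (1 − (2/3)^8) / (1 − (2/3)^11) = 170235/175099 ≈ 0.9722.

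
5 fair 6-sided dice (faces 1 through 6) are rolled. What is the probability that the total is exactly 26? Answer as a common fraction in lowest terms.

There are 6^5 = 7776 equally likely outcomes.
The number of ordered 5-tuples from {1,…,6} summing to 26 is 70.
P(sum = 26) = 70/7776 = 35/3888.

35/3888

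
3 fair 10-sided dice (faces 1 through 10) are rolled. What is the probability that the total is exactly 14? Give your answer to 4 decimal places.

There are 10^3 = 1000 equally likely outcomes.
The number of ordered 3-tuples from {1,…,10} summing to 14 is 69.
P(sum = 14) = 69/1000 ≈ 0.0690.

0.0690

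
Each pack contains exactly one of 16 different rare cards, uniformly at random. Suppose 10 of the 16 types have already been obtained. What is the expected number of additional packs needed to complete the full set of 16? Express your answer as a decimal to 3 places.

39.200

Starting from 10 distinct types, each trial gives a new one with probability (16−i)/16 when i types are held, so the wait for the next new type is 16/(16−i).
E = 16/6 + 16/5 + 16/4 + 16/3 + 16/2 + 16/1 = 196/5 ≈ 39.200.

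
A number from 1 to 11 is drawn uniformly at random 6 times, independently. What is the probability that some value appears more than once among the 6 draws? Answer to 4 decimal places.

P(all 6 different) = 11/11 · 10/11 · ··· · 6/11 ≈ 0.1878.
P(at least two equal) = 1 − 0.1878 = 0.8122.

0.8122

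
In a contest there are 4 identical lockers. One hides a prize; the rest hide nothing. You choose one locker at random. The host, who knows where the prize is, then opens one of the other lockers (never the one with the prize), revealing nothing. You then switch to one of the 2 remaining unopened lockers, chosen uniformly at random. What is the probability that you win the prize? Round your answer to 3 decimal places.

0.375

Your original locker holds the prize with probability 1/4, so the other 3 collectively hold it with probability 3/4.
The host can always find an empty locker to open, so this doesn't change that 3/4; it is now spread over the 2 remaining unopened lockers.
P(win by switching) = (3/4) · (1/2) = 3/8 ≈ 0.375.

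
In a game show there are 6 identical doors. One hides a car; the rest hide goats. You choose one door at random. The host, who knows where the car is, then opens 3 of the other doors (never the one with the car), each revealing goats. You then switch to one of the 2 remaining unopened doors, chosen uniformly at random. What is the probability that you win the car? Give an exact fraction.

Your original door holds the car with probability 1/6, so the other 5 collectively hold it with probability 5/6.
The host can always find 3 empty doors to open, so the reveals don't change that 5/6; it is now spread over the 2 remaining unopened doors.
P(win by switching) = (5/6) · (1/2) = 5/12.

5/12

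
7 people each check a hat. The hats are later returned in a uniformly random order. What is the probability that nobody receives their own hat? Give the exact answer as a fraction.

103/280

This is the derangement probability: permutations of 7 with no fixed point.
D(7) = 7! · (1 − 1/1! + 1/2! − ··· + (−1)^7/7!) = 1854.
P = 1854/5040 = 103/280.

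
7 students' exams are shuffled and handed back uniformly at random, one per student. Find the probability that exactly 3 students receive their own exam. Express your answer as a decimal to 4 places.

0.0625

Choose which 3 of the 7 are fixed: C(7,3) = 35 ways.
The remaining 4 must have no fixed point: D(4) = 9.
P = 35·9/5040 = 1/16 ≈ 0.0625.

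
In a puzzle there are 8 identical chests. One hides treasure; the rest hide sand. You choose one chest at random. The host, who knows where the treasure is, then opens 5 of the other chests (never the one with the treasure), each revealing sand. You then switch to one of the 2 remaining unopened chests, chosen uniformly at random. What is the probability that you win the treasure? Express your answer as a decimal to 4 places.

0.4375

Your original chest holds the treasure with probability 1/8, so the other 7 collectively hold it with probability 7/8.
The host can always find 5 empty chests to open, so the reveals don't change that 7/8; it is now spread over the 2 remaining unopened chests.
P(win by switching) = (7/8) · (1/2) = 7/16 ≈ 0.4375.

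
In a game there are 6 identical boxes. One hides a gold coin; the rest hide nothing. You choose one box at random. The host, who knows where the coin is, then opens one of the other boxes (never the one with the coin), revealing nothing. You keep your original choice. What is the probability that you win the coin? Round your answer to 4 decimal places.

0.1667

The host can always open an empty box regardless of your choice, so this gives no information about your original box.
P(win by staying) = 1/6 ≈ 0.1667.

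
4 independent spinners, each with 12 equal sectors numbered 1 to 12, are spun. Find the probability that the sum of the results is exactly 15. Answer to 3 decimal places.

There are 12^4 = 20736 equally likely outcomes.
The number of ordered 4-tuples from {1,…,12} summing to 15 is 364.
P(sum = 15) = 364/20736 = 91/5184 ≈ 0.018.

0.018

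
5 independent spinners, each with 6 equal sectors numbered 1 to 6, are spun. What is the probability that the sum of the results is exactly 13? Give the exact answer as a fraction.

35/648

There are 6^5 = 7776 equally likely outcomes.
The number of ordered 5-tuples from {1,…,6} summing to 13 is 420.
P(sum = 13) = 420/7776 = 35/648.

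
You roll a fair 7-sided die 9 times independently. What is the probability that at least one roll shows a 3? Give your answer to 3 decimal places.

P(no roll shows a 3) = (6/7)^9 ≈ 0.250.
P(at least one) = 1 − 0.250 = 0.750.

0.750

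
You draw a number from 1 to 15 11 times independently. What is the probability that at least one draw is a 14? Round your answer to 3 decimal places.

0.532

P(no draw is a 14) = (14/15)^11 ≈ 0.468.
P(at least one) = 1 − 0.468 = 0.532.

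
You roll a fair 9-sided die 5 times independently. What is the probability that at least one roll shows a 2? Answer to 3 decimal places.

0.445

P(no roll shows a 2) = (8/9)^5 ≈ 0.555.
P(at least one) = 1 − 0.555 = 0.445.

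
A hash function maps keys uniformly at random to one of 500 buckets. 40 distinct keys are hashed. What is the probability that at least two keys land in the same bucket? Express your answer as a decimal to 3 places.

0.799

It's easier to compute the probability that all 40 are distinct.
P(all distinct) = 500/500 · 499/500 · ··· · 461/500 ≈ 0.201.
So the probability of at least one match is 1 − 0.201 = 0.799.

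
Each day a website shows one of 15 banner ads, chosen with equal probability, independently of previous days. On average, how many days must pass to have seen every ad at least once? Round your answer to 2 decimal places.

49.77

After i distinct types are collected, each trial gives a new one with probability (15−i)/15, so the expected wait for the next new type is 15/(15−i).
E = 15/15 + 15/14 + 15/13 + 15/12 + 15/11 + 15/10 + 15/9 + 15/8 + 15/7 + 15/6 + 15/5 + 15/4 + 15/3 + 15/2 + 15/1 = 1195757/24024 ≈ 49.77.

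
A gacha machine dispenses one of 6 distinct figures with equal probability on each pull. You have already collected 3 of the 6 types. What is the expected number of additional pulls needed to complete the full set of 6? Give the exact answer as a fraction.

11

Starting from 3 distinct types, each trial gives a new one with probability (6−i)/6 when i types are held, so the wait for the next new type is 6/(6−i).
E = 6/3 + 6/2 + 6/1 = 11.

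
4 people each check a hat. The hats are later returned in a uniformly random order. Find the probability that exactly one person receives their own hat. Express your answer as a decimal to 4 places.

0.3333

Choose which one is fixed: C(4,1) = 4 ways.
The remaining 3 must have no fixed point: D(3) = 2.
P = 4·2/24 = 1/3 ≈ 0.3333.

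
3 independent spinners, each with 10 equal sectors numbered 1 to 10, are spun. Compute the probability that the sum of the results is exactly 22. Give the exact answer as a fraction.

There are 10^3 = 1000 equally likely outcomes.
The number of ordered 3-tuples from {1,…,10} summing to 22 is 45.
P(sum = 22) = 45/1000 = 9/200.

9/200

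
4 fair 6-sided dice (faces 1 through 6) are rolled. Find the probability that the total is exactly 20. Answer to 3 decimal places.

There are 6^4 = 1296 equally likely outcomes.
The number of ordered 4-tuples from {1,…,6} summing to 20 is 35.
P(sum = 20) = 35/1296 ≈ 0.027.

0.027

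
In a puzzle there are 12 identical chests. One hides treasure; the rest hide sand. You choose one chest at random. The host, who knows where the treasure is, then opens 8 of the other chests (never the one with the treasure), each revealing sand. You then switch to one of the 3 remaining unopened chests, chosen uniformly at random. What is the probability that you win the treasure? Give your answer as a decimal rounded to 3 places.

Your original chest holds the treasure with probability 1/12, so the other 11 collectively hold it with probability 11/12.
The host can always find 8 empty chests to open, so the reveals don't change that 11/12; it is now spread over the 3 remaining unopened chests.
P(win by switching) = (11/12) · (1/3) = 11/36 ≈ 0.306.

0.306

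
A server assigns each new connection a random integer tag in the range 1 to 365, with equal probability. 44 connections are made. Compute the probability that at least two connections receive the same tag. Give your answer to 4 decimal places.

It's easier to compute the probability that all 44 are distinct.
P(all distinct) = 365/365 · 364/365 · ··· · 322/365 ≈ 0.0671.
So the probability of at least one match is 1 − 0.0671 = 0.9329.

0.9329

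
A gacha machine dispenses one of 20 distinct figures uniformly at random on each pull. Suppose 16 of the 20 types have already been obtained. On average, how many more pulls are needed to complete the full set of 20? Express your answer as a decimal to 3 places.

Starting from 16 distinct types, each trial gives a new one with probability (20−i)/20 when i types are held, so the wait for the next new type is 20/(20−i).
E = 20/4 + 20/3 + 20/2 + 20/1 = 125/3 ≈ 41.667.

41.667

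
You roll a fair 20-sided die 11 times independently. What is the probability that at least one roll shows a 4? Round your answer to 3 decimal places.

0.431

P(no roll shows a 4) = (19/20)^11 ≈ 0.569.
P(at least one) = 1 − 0.569 = 0.431.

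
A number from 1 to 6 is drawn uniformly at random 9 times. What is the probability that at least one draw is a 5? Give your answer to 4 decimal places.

0.8062

P(no draw is a 5) = (5/6)^9 ≈ 0.1938.
P(at least one) = 1 − 0.1938 = 0.8062.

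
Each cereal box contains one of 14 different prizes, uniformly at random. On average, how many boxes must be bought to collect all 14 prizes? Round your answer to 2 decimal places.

After i distinct types are collected, each trial gives a new one with probability (14−i)/14, so the expected wait for the next new type is 14/(14−i).
E = 14/14 + 14/13 + 14/12 + 14/11 + 14/10 + 14/9 + 14/8 + 14/7 + 14/6 + 14/5 + 14/4 + 14/3 + 14/2 + 14/1 = 1171733/25740 ≈ 45.52.

45.52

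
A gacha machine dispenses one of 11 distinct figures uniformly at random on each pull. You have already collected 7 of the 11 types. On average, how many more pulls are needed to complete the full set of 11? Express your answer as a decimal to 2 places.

22.92

Starting from 7 distinct types, each trial gives a new one with probability (11−i)/11 when i types are held, so the wait for the next new type is 11/(11−i).
E = 11/4 + 11/3 + 11/2 + 11/1 = 275/12 ≈ 22.92.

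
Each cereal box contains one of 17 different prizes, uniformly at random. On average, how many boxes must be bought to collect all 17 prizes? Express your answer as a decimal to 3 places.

After i distinct types are collected, each trial gives a new one with probability (17−i)/17, so the expected wait for the next new type is 17/(17−i).
E = 17/17 + 17/16 + 17/15 + 17/14 + 17/13 + 17/12 + 17/11 + 17/10 + 17/9 + 17/8 + 17/7 + 17/6 + 17/5 + 17/4 + 17/3 + 17/2 + 17/1 = 42142223/720720 ≈ 58.472.

58.472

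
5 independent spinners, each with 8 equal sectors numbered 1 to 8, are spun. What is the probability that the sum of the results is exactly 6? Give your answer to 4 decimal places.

0.0002

There are 8^5 = 32768 equally likely outcomes.
The number of ordered 5-tuples from {1,…,8} summing to 6 is 5.
P(sum = 6) = 5/32768 ≈ 0.0002.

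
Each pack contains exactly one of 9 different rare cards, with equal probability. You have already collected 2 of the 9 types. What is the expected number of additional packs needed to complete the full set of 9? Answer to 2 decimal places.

Starting from 2 distinct types, each trial gives a new one with probability (9−i)/9 when i types are held, so the wait for the next new type is 9/(9−i).
E = 9/7 + 9/6 + 9/5 + 9/4 + 9/3 + 9/2 + 9/1 = 3267/140 ≈ 23.34.

23.34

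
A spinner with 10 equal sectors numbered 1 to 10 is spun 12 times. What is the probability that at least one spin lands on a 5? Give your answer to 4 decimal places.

0.7176

P(no spin lands on a 5) = (9/10)^12 ≈ 0.2824.
P(at least one) = 1 − 0.2824 = 0.7176.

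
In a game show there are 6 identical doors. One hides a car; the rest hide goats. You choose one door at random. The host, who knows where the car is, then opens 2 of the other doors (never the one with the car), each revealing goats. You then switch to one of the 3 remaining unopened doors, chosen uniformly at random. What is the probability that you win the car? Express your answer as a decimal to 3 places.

0.278

Your original door holds the car with probability 1/6, so the other 5 collectively hold it with probability 5/6.
The host can always find 2 empty doors to open, so the reveals don't change that 5/6; it is now spread over the 3 remaining unopened doors.
P(win by switching) = (5/6) · (1/3) = 5/18 ≈ 0.278.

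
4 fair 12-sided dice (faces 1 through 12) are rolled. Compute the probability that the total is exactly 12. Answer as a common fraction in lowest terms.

There are 12^4 = 20736 equally likely outcomes.
The number of ordered 4-tuples from {1,…,12} summing to 12 is 165.
P(sum = 12) = 165/20736 = 55/6912.

55/6912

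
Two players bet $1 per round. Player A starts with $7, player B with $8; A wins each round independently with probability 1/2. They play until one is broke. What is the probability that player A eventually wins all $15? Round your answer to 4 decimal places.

0.4667

With a fair step, P(i) = ½P(i−1) + ½P(i+1) with P(0)=0, P(15)=1 has the linear solution P(i) = i/15.
P(7) = 7/15 ≈ 0.4667.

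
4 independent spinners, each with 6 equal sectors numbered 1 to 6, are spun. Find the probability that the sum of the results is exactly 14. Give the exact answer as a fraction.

73/648

There are 6^4 = 1296 equally likely outcomes.
The number of ordered 4-tuples from {1,…,6} summing to 14 is 146.
P(sum = 14) = 146/1296 = 73/648.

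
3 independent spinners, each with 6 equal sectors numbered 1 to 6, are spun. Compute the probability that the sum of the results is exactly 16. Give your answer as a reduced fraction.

There are 6^3 = 216 equally likely outcomes.
The number of ordered 3-tuples from {1,…,6} summing to 16 is 6.
P(sum = 16) = 6/216 = 1/36.

1/36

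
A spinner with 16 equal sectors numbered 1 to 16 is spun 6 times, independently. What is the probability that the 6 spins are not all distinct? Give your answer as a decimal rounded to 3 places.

0.656

P(all 6 different) = 16/16 · 15/16 · ··· · 11/16 ≈ 0.344.
P(at least two equal) = 1 − 0.344 = 0.656.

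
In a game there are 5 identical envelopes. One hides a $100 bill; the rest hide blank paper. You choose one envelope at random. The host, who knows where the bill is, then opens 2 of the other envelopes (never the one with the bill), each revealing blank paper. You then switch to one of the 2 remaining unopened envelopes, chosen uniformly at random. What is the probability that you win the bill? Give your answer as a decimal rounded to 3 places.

0.400

Your original envelope holds the bill with probability 1/5, so the other 4 collectively hold it with probability 4/5.
The host can always find 2 empty envelopes to open, so the reveals don't change that 4/5; it is now spread over the 2 remaining unopened envelopes.
P(win by switching) = (4/5) · (1/2) = 2/5 ≈ 0.400.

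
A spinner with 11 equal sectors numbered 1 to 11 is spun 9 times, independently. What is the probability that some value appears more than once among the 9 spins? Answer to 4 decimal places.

0.9915

P(all 9 different) = 11/11 · 10/11 · ··· · 3/11 ≈ 0.0085.
P(at least two equal) = 1 − 0.0085 = 0.9915.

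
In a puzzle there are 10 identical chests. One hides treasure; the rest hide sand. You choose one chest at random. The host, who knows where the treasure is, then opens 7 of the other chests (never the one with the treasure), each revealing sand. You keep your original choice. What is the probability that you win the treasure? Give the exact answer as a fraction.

The host can always open 7 empty chests regardless of your choice, so the reveals give no information about your original chest.
P(win by staying) = 1/10.

1/10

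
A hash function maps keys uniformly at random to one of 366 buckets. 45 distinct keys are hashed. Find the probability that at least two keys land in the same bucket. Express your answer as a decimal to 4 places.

It's easier to compute the probability that all 45 are distinct.
P(all distinct) = 366/366 · 365/366 · ··· · 322/366 ≈ 0.0595.
So the probability of at least one match is 1 − 0.0595 = 0.9405.

0.9405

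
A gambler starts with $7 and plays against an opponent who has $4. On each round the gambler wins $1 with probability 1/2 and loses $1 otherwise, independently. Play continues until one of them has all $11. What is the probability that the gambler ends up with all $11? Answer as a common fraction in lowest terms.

With a fair step, P(i) = ½P(i−1) + ½P(i+1) with P(0)=0, P(11)=1 has the linear solution P(i) = i/11.
P(7) = 7/11.

7/11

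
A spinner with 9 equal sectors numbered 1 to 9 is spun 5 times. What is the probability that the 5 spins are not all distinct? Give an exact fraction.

P(all 5 different) = 9/9 · 8/9 · ··· · 5/9 = 560/2187.
P(at least two equal) = 1 − 560/2187 = 1627/2187.

1627/2187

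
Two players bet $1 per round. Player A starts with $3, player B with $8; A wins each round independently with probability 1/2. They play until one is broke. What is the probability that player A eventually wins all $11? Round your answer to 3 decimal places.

With a fair step, P(i) = ½P(i−1) + ½P(i+1) with P(0)=0, P(11)=1 has the linear solution P(i) = i/11.
P(3) = 3/11 ≈ 0.273.

0.273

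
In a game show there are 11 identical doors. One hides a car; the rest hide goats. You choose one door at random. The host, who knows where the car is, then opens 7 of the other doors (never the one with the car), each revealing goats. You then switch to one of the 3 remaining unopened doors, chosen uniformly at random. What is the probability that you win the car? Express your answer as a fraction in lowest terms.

Your original door holds the car with probability 1/11, so the other 10 collectively hold it with probability 10/11.
The host can always find 7 empty doors to open, so the reveals don't change that 10/11; it is now spread over the 3 remaining unopened doors.
P(win by switching) = (10/11) · (1/3) = 10/33.

10/33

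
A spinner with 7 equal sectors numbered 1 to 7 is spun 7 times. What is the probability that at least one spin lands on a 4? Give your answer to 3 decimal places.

0.660

P(no spin lands on a 4) = (6/7)^7 ≈ 0.340.
P(at least one) = 1 − 0.340 = 0.660.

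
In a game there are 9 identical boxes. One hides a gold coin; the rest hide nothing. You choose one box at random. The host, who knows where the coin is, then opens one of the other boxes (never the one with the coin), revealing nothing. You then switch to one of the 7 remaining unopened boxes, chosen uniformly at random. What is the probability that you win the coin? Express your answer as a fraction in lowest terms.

Your original box holds the coin with probability 1/9, so the other 8 collectively hold it with probability 8/9.
The host can always find an empty box to open, so this doesn't change that 8/9; it is now spread over the 7 remaining unopened boxes.
P(win by switching) = (8/9) · (1/7) = 8/63.

8/63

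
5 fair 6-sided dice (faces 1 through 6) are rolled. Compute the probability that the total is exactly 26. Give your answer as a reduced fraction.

There are 6^5 = 7776 equally likely outcomes.
The number of ordered 5-tuples from {1,…,6} summing to 26 is 70.
P(sum = 26) = 70/7776 = 35/3888.

35/3888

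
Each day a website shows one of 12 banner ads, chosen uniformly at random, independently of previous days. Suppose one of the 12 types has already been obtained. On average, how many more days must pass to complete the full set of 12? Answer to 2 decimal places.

Starting from 1 distinct type, each trial gives a new one with probability (12−i)/12 when i types are held, so the wait for the next new type is 12/(12−i).
E = 12/11 + 12/10 + 12/9 + 12/8 + 12/7 + 12/6 + 12/5 + 12/4 + 12/3 + 12/2 + 12/1 = 83711/2310 ≈ 36.24.

36.24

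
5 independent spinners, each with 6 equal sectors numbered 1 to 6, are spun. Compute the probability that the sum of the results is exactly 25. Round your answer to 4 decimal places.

0.0162

There are 6^5 = 7776 equally likely outcomes.
The number of ordered 5-tuples from {1,…,6} summing to 25 is 126.
P(sum = 25) = 126/7776 = 7/432 ≈ 0.0162.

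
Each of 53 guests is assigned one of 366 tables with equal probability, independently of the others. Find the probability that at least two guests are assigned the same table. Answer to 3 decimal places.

It's easier to compute the probability that all 53 are distinct.
P(all distinct) = 366/366 · 365/366 · ··· · 314/366 ≈ 0.019.
So the probability of at least one match is 1 − 0.019 = 0.981.

0.981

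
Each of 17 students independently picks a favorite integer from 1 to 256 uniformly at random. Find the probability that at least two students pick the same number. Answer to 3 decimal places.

It's easier to compute the probability that all 17 are distinct.
P(all distinct) = 256/256 · 255/256 · ··· · 240/256 ≈ 0.581.
So the probability of at least one match is 1 − 0.581 = 0.419.

0.419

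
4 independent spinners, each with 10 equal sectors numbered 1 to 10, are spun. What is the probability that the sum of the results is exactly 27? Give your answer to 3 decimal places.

There are 10^4 = 10000 equally likely outcomes.
The number of ordered 4-tuples from {1,…,10} summing to 27 is 480.
P(sum = 27) = 480/10000 = 6/125 ≈ 0.048.

0.048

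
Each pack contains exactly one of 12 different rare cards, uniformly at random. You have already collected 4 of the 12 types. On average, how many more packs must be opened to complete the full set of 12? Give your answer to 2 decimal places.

32.61

Starting from 4 distinct types, each trial gives a new one with probability (12−i)/12 when i types are held, so the wait for the next new type is 12/(12−i).
E = 12/8 + 12/7 + 12/6 + 12/5 + 12/4 + 12/3 + 12/2 + 12/1 = 2283/70 ≈ 32.61.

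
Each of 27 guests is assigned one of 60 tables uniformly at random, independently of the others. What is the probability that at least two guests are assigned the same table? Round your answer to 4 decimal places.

0.9991

It's easier to compute the probability that all 27 are distinct.
P(all distinct) = 60/60 · 59/60 · ··· · 34/60 ≈ 0.0009.
So the probability of at least one match is 1 − 0.0009 = 0.9991.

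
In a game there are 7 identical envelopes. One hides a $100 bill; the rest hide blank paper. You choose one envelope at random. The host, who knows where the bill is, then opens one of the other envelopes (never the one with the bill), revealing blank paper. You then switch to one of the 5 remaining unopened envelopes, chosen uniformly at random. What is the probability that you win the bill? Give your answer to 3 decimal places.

Your original envelope holds the bill with probability 1/7, so the other 6 collectively hold it with probability 6/7.
The host can always find an empty envelope to open, so this doesn't change that 6/7; it is now spread over the 5 remaining unopened envelopes.
P(win by switching) = (6/7) · (1/5) = 6/35 ≈ 0.171.

0.171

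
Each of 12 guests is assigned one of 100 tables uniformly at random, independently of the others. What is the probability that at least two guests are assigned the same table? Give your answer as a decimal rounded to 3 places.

It's easier to compute the probability that all 12 are distinct.
P(all distinct) = 100/100 · 99/100 · ··· · 89/100 ≈ 0.503.
So the probability of at least one match is 1 − 0.503 = 0.497.

0.497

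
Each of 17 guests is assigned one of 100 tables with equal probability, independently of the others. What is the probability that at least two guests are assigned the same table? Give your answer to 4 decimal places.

0.7635

It's easier to compute the probability that all 17 are distinct.
P(all distinct) = 100/100 · 99/100 · ··· · 84/100 ≈ 0.2365.
So the probability of at least one match is 1 − 0.2365 = 0.7635.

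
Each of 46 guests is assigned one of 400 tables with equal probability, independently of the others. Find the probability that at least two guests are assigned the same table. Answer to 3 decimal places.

It's easier to compute the probability that all 46 are distinct.
P(all distinct) = 400/400 · 399/400 · ··· · 355/400 ≈ 0.068.
So the probability of at least one match is 1 − 0.068 = 0.932.

0.932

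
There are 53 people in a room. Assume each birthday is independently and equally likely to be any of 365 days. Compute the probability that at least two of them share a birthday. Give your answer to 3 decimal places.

It's easier to compute the probability that all 53 are distinct.
P(all distinct) = 365/365 · 364/365 · ··· · 313/365 ≈ 0.019.
So the probability of at least one match is 1 − 0.019 = 0.981.

0.981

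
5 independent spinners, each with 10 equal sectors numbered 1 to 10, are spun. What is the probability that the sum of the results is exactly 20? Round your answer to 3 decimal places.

There are 10^5 = 100000 equally likely outcomes.
The number of ordered 5-tuples from {1,…,10} summing to 20 is 3246.
P(sum = 20) = 3246/100000 = 1623/50000 ≈ 0.032.

0.032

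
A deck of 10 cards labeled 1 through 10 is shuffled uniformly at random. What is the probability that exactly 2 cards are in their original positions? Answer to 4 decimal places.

0.1839

Choose which 2 of the 10 are fixed: C(10,2) = 45 ways.
The remaining 8 must have no fixed point: D(8) = 14833.
P = 45·14833/3628800 = 2119/11520 ≈ 0.1839.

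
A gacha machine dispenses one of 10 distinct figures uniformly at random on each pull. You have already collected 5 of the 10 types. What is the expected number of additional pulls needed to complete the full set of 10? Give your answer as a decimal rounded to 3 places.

22.833

Starting from 5 distinct types, each trial gives a new one with probability (10−i)/10 when i types are held, so the wait for the next new type is 10/(10−i).
E = 10/5 + 10/4 + 10/3 + 10/2 + 10/1 = 137/6 ≈ 22.833.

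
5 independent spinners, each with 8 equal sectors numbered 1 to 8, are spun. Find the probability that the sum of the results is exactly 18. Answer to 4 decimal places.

0.0534

There are 8^5 = 32768 equally likely outcomes.
The number of ordered 5-tuples from {1,…,8} summing to 18 is 1750.
P(sum = 18) = 1750/32768 = 875/16384 ≈ 0.0534.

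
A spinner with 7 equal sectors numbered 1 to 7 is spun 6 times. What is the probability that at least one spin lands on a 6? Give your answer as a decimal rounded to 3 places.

P(no spin lands on a 6) = (6/7)^6 ≈ 0.397.
P(at least one) = 1 − 0.397 = 0.603.

0.603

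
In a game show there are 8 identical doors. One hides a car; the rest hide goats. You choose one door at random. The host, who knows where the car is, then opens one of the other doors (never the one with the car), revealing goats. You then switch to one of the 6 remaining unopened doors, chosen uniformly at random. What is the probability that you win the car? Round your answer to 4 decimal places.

0.1458

Your original door holds the car with probability 1/8, so the other 7 collectively hold it with probability 7/8.
The host can always find an empty door to open, so this doesn't change that 7/8; it is now spread over the 6 remaining unopened doors.
P(win by switching) = (7/8) · (1/6) = 7/48 ≈ 0.1458.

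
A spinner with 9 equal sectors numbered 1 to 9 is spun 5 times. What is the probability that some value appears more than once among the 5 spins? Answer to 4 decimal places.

0.7439

P(all 5 different) = 9/9 · 8/9 · ··· · 5/9 ≈ 0.2561.
P(at least two equal) = 1 − 0.2561 = 0.7439.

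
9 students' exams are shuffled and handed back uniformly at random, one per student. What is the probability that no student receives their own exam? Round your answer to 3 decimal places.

0.368

This is the derangement probability: permutations of 9 with no fixed point.
D(9) = 9! · (1 − 1/1! + 1/2! − ··· + (−1)^9/9!) = 133496.
P = 133496/362880 = 16687/45360 ≈ 0.368.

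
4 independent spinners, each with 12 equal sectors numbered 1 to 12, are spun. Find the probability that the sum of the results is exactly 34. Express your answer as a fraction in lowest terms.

5/162

There are 12^4 = 20736 equally likely outcomes.
The number of ordered 4-tuples from {1,…,12} summing to 34 is 640.
P(sum = 34) = 640/20736 = 5/162.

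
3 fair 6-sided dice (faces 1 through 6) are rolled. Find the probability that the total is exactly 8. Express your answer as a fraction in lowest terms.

There are 6^3 = 216 equally likely outcomes.
The number of ordered 3-tuples from {1,…,6} summing to 8 is 21.
P(sum = 8) = 21/216 = 7/72.

7/72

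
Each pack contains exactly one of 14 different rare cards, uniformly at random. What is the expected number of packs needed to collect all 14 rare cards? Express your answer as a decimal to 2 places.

45.52

After i distinct types are collected, each trial gives a new one with probability (14−i)/14, so the expected wait for the next new type is 14/(14−i).
E = 14/14 + 14/13 + 14/12 + 14/11 + 14/10 + 14/9 + 14/8 + 14/7 + 14/6 + 14/5 + 14/4 + 14/3 + 14/2 + 14/1 = 1171733/25740 ≈ 45.52.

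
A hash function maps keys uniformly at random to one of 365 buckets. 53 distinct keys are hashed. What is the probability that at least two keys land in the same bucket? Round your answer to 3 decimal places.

It's easier to compute the probability that all 53 are distinct.
P(all distinct) = 365/365 · 364/365 · ··· · 313/365 ≈ 0.019.
So the probability of at least one match is 1 − 0.019 = 0.981.

0.981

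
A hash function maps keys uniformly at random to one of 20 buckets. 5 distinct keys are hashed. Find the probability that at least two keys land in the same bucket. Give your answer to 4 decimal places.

It's easier to compute the probability that all 5 are distinct.
P(all distinct) = 20/20 · 19/20 · ··· · 16/20 ≈ 0.5814.
So the probability of at least one match is 1 − 0.5814 = 0.4186.

0.4186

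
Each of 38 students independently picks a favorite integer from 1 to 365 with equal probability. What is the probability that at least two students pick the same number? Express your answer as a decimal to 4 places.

It's easier to compute the probability that all 38 are distinct.
P(all distinct) = 365/365 · 364/365 · ··· · 328/365 ≈ 0.1359.
So the probability of at least one match is 1 − 0.1359 = 0.8641.

0.8641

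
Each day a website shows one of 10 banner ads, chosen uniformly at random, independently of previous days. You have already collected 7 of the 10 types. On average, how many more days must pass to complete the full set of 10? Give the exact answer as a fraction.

55/3

Starting from 7 distinct types, each trial gives a new one with probability (10−i)/10 when i types are held, so the wait for the next new type is 10/(10−i).
E = 10/3 + 10/2 + 10/1 = 55/3.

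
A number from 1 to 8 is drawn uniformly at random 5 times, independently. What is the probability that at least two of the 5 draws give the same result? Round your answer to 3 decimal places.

P(all 5 different) = 8/8 · 7/8 · ··· · 4/8 ≈ 0.205.
P(at least two equal) = 1 − 0.205 = 0.795.

0.795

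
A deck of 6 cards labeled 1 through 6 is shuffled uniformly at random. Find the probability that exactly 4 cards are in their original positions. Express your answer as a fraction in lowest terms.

1/48

Choose which 4 of the 6 are fixed: C(6,4) = 15 ways.
The remaining 2 must have no fixed point: D(2) = 1.
P = 15·1/720 = 1/48.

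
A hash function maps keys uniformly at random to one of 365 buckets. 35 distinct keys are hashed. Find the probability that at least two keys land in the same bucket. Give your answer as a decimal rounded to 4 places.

It's easier to compute the probability that all 35 are distinct.
P(all distinct) = 365/365 · 364/365 · ··· · 331/365 ≈ 0.1856.
So the probability of at least one match is 1 − 0.1856 = 0.8144.

0.8144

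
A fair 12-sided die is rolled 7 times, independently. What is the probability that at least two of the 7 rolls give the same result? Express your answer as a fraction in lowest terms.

3071/3456

P(all 7 different) = 12/12 · 11/12 · ··· · 6/12 = 385/3456.
P(at least two equal) = 1 − 385/3456 = 3071/3456.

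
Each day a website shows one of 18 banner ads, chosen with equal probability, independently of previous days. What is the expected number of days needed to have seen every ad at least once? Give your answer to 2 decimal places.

62.91

After i distinct types are collected, each trial gives a new one with probability (18−i)/18, so the expected wait for the next new type is 18/(18−i).
E = 18/18 + 18/17 + 18/16 + 18/15 + 18/14 + 18/13 + 18/12 + 18/11 + 18/10 + 18/9 + 18/8 + 18/7 + 18/6 + 18/5 + 18/4 + 18/3 + 18/2 + 18/1 = 42822903/680680 ≈ 62.91.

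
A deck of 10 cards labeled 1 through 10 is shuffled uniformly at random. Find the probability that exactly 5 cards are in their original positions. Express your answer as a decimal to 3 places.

0.003

Choose which 5 of the 10 are fixed: C(10,5) = 252 ways.
The remaining 5 must have no fixed point: D(5) = 44.
P = 252·44/3628800 = 11/3600 ≈ 0.003.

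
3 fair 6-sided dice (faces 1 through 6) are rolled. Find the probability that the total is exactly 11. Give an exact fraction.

1/8

There are 6^3 = 216 equally likely outcomes.
The number of ordered 3-tuples from {1,…,6} summing to 11 is 27.
P(sum = 11) = 27/216 = 1/8.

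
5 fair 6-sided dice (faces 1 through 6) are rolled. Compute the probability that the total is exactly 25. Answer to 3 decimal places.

0.016

There are 6^5 = 7776 equally likely outcomes.
The number of ordered 5-tuples from {1,…,6} summing to 25 is 126.
P(sum = 25) = 126/7776 = 7/432 ≈ 0.016.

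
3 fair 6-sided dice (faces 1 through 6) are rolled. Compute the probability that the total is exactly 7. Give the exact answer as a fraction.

5/72

There are 6^3 = 216 equally likely outcomes.
The number of ordered 3-tuples from {1,…,6} summing to 7 is 15.
P(sum = 7) = 15/216 = 5/72.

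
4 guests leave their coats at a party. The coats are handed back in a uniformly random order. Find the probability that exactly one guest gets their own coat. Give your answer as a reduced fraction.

1/3

Choose which one is fixed: C(4,1) = 4 ways.
The remaining 3 must have no fixed point: D(3) = 2.
P = 4·2/24 = 1/3.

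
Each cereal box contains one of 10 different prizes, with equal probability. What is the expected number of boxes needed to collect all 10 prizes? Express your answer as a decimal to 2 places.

29.29

After i distinct types are collected, each trial gives a new one with probability (10−i)/10, so the expected wait for the next new type is 10/(10−i).
E = 10/10 + 10/9 + 10/8 + 10/7 + 10/6 + 10/5 + 10/4 + 10/3 + 10/2 + 10/1 = 7381/252 ≈ 29.29.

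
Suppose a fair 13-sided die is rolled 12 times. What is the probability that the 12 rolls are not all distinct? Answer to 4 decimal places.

0.9997

P(all 12 different) = 13/13 · 12/13 · ··· · 2/13 ≈ 0.0003.
P(at least two equal) = 1 − 0.0003 = 0.9997.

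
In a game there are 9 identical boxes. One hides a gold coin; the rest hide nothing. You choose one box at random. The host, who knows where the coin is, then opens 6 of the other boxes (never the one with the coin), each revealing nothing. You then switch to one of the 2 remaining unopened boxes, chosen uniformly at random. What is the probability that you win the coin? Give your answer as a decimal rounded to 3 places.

Your original box holds the coin with probability 1/9, so the other 8 collectively hold it with probability 8/9.
The host can always find 6 empty boxes to open, so the reveals don't change that 8/9; it is now spread over the 2 remaining unopened boxes.
P(win by switching) = (8/9) · (1/2) = 4/9 ≈ 0.444.

0.444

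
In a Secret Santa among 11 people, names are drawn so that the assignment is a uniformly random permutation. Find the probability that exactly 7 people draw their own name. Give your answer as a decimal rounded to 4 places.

0.0001

Choose which 7 of the 11 are fixed: C(11,7) = 330 ways.
The remaining 4 must have no fixed point: D(4) = 9.
P = 330·9/39916800 = 1/13440 ≈ 0.0001.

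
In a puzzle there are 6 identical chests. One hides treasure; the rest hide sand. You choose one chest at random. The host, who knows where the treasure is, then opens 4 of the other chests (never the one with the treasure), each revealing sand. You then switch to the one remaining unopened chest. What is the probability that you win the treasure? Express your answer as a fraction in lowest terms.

5/6

Your original chest holds the treasure with probability 1/6, so the other 5 collectively hold it with probability 5/6.
The host can always find 4 empty chests to open, so the reveals don't change that 5/6; it is now spread over the 1 remaining unopened chest.
P(win by switching) = (5/6) · (1/1) = 5/6.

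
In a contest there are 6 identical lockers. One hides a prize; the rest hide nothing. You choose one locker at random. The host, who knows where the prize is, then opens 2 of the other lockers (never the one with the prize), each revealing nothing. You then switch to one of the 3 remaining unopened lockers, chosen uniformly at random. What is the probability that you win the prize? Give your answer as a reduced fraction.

Your original locker holds the prize with probability 1/6, so the other 5 collectively hold it with probability 5/6.
The host can always find 2 empty lockers to open, so the reveals don't change that 5/6; it is now spread over the 3 remaining unopened lockers.
P(win by switching) = (5/6) · (1/3) = 5/18.

5/18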